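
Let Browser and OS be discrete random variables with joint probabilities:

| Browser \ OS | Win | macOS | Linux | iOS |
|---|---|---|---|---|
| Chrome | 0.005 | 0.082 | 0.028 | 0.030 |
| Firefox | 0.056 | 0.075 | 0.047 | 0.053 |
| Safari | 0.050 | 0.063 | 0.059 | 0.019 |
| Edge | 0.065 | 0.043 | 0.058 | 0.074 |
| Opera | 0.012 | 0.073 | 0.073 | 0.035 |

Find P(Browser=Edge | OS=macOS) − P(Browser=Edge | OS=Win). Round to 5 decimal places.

-0.21777

P(OS=macOS) = 0.082 + 0.075 + 0.063 + 0.043 + 0.073 = 0.336; P(Browser=Edge | OS=macOS) = 0.043/0.336 = 0.127976.
P(OS=Win) = 0.005 + 0.056 + 0.050 + 0.065 + 0.012 = 0.188; P(Browser=Edge | OS=Win) = 0.065/0.188 = 0.345745.
Difference = -0.21777.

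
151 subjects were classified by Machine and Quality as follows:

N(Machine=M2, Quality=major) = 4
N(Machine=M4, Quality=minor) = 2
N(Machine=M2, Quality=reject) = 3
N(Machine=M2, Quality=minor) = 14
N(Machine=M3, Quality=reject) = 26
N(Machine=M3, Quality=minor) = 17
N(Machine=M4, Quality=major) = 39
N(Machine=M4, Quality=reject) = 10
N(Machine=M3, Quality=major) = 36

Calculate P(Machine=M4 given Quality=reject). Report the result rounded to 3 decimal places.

Total with Quality=reject: 3 + 26 + 10 = 39.
P(Machine=M4 | Quality=reject) = 10/39 = 0.256.

0.256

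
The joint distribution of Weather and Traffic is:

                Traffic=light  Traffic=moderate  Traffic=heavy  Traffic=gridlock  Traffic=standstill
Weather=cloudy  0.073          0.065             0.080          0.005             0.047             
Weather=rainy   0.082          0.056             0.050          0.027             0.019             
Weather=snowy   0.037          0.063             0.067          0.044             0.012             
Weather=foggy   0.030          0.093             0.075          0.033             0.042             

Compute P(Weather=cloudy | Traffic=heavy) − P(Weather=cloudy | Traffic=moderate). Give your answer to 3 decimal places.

P(Traffic=heavy) = 0.080 + 0.050 + 0.067 + 0.075 = 0.272; P(Weather=cloudy | Traffic=heavy) = 0.080/0.272 = 0.2941.
P(Traffic=moderate) = 0.065 + 0.056 + 0.063 + 0.093 = 0.277; P(Weather=cloudy | Traffic=moderate) = 0.065/0.277 = 0.2347.
Difference = 0.059.

0.059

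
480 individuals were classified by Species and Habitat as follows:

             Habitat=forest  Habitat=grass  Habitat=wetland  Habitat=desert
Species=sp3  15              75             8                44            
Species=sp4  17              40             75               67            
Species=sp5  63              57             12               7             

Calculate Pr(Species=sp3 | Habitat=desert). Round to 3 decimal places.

0.373

Total with Habitat=desert: 44 + 67 + 7 = 118.
P(Species=sp3 | Habitat=desert) = 44/118 = 0.373.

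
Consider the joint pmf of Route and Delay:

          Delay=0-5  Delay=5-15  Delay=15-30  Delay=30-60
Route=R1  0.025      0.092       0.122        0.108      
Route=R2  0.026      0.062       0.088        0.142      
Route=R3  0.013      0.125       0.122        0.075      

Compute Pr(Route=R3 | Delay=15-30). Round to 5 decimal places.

P(Delay=15-30) = 0.122 + 0.088 + 0.122 = 0.332.
P(Route=R3 | Delay=15-30) = 0.122/0.332 = 0.36747.

0.36747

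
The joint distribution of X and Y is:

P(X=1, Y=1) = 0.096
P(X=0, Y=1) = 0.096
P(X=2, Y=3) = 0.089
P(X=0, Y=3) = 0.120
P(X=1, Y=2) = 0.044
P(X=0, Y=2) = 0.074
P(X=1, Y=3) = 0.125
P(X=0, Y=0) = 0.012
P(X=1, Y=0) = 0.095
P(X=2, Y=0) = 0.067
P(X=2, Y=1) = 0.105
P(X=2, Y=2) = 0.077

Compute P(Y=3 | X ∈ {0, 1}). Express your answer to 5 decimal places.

0.37009

P(X=0) = 0.012 + 0.096 + 0.074 + 0.120 = 0.302.
P(X=1) = 0.095 + 0.096 + 0.044 + 0.125 = 0.360.
P(X ∈ {0, 1}) = 0.302 + 0.360 = 0.662; P(Y=3, X ∈ {0, 1}) = 0.120 + 0.125 = 0.245.
P(Y=3 | X ∈ {0, 1}) = 0.245/0.662 = 0.37009.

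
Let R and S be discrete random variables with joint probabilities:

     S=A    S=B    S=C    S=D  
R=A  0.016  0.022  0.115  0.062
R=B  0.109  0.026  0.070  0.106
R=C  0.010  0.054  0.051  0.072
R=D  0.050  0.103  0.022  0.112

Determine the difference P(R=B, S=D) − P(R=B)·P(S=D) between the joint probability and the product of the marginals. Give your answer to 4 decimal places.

P(R=B) = 0.109 + 0.026 + 0.070 + 0.106 = 0.311.
P(S=D) = 0.062 + 0.106 + 0.072 + 0.112 = 0.352.
P(R=B, S=D) − P(R=B)P(S=D) = 0.106 − 0.311×0.352 = -0.0035.

-0.0035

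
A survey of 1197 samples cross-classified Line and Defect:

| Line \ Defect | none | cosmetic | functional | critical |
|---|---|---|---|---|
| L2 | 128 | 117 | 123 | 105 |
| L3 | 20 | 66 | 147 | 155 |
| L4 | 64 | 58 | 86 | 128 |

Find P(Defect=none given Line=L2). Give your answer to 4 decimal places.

0.2706

Total with Line=L2: 128 + 117 + 123 + 105 = 473.
P(Defect=none | Line=L2) = 128/473 = 0.2706.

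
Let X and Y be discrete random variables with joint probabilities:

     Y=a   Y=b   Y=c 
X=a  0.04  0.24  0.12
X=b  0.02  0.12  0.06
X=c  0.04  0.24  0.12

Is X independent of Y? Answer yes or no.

Every cell satisfies P(X,Y) = P(X)·P(Y). For instance P(X=a) = 0.40, P(Y=b) = 0.60, and 0.40×0.60 = 0.24 matches the joint entry. So X and Y are independent.

yes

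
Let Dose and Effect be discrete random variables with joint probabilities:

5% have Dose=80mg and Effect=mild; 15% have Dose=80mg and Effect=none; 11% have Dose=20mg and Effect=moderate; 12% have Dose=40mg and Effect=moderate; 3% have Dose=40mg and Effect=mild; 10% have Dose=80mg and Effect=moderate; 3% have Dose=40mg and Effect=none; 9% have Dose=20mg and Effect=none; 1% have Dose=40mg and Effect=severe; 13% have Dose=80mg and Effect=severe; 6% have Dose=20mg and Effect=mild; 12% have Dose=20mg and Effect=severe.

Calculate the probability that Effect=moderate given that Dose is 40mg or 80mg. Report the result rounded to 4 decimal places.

P(Dose=40mg) = 0.03 + 0.03 + 0.12 + 0.01 = 0.19.
P(Dose=80mg) = 0.15 + 0.05 + 0.10 + 0.13 = 0.43.
P(Dose ∈ {40mg, 80mg}) = 0.19 + 0.43 = 0.62; P(Effect=moderate, Dose ∈ {40mg, 80mg}) = 0.12 + 0.10 = 0.22.
P(Effect=moderate | Dose ∈ {40mg, 80mg}) = 0.22/0.62 = 0.3548.

0.3548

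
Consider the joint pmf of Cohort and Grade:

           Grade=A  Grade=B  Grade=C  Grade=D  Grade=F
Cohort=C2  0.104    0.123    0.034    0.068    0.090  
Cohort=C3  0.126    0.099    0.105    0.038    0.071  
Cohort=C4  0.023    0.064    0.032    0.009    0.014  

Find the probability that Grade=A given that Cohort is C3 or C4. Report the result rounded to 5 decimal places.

P(Cohort=C3) = 0.126 + 0.099 + 0.105 + 0.038 + 0.071 = 0.439.
P(Cohort=C4) = 0.023 + 0.064 + 0.032 + 0.009 + 0.014 = 0.142.
P(Cohort ∈ {C3, C4}) = 0.439 + 0.142 = 0.581; P(Grade=A, Cohort ∈ {C3, C4}) = 0.126 + 0.023 = 0.149.
P(Grade=A | Cohort ∈ {C3, C4}) = 0.149/0.581 = 0.25645.

0.25645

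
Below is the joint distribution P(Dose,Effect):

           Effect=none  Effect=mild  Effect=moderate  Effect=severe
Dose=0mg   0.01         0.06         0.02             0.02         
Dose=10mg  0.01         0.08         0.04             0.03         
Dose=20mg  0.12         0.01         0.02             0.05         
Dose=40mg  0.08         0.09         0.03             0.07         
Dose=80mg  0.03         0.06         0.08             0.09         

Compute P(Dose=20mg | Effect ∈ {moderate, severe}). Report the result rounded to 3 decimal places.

P(Effect=moderate) = 0.02 + 0.04 + 0.02 + 0.03 + 0.08 = 0.19.
P(Effect=severe) = 0.02 + 0.03 + 0.05 + 0.07 + 0.09 = 0.26.
P(Effect ∈ {moderate, severe}) = 0.19 + 0.26 = 0.45; P(Dose=20mg, Effect ∈ {moderate, severe}) = 0.02 + 0.05 = 0.07.
P(Dose=20mg | Effect ∈ {moderate, severe}) = 0.07/0.45 = 0.156.

0.156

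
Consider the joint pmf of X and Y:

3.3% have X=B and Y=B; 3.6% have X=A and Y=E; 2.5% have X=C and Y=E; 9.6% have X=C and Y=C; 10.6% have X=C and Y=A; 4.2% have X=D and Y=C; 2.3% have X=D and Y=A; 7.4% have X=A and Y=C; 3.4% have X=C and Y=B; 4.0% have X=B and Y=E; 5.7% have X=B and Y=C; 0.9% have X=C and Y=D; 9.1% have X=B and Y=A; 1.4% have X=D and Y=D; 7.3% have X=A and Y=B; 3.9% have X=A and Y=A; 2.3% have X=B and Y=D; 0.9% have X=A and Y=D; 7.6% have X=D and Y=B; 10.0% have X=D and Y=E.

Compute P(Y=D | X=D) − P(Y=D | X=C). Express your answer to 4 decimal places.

0.0216

P(X=D) = 0.023 + 0.076 + 0.042 + 0.014 + 0.100 = 0.255; P(Y=D | X=D) = 0.014/0.255 = 0.05490.
P(X=C) = 0.106 + 0.034 + 0.096 + 0.009 + 0.025 = 0.270; P(Y=D | X=C) = 0.009/0.270 = 0.03333.
Difference = 0.0216.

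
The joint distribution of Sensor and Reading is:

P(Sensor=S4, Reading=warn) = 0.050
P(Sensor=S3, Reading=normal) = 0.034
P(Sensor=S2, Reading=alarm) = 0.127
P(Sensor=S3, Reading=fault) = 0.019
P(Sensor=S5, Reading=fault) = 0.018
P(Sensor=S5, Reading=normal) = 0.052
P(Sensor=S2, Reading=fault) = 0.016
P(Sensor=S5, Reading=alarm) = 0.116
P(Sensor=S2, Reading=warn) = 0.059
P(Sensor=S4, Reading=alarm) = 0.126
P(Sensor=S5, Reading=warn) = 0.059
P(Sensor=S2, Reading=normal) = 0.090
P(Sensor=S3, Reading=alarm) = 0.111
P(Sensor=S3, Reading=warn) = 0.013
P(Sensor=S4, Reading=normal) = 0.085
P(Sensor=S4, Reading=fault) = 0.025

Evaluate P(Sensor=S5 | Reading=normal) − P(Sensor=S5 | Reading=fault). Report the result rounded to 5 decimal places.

P(Reading=normal) = 0.090 + 0.034 + 0.085 + 0.052 = 0.261; P(Sensor=S5 | Reading=normal) = 0.052/0.261 = 0.199234.
P(Reading=fault) = 0.016 + 0.019 + 0.025 + 0.018 = 0.078; P(Sensor=S5 | Reading=fault) = 0.018/0.078 = 0.230769.
Difference = -0.03154.

-0.03154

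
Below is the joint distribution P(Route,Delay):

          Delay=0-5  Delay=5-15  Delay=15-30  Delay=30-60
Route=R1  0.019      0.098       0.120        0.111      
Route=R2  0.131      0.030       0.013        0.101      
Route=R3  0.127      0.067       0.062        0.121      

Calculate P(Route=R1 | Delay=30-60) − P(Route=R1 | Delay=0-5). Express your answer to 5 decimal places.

0.26474

P(Delay=30-60) = 0.111 + 0.101 + 0.121 = 0.333; P(Route=R1 | Delay=30-60) = 0.111/0.333 = 0.333333.
P(Delay=0-5) = 0.019 + 0.131 + 0.127 = 0.277; P(Route=R1 | Delay=0-5) = 0.019/0.277 = 0.068592.
Difference = 0.26474.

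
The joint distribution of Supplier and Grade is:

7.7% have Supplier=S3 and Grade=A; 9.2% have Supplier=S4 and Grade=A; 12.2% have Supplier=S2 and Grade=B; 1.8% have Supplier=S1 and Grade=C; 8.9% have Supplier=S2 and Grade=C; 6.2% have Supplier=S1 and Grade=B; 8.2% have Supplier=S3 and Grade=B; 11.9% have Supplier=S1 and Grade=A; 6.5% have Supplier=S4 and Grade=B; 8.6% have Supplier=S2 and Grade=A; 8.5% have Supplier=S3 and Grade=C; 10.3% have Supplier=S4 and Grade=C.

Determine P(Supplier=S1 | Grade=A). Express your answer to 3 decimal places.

P(Grade=A) = 0.119 + 0.086 + 0.077 + 0.092 = 0.374.
P(Supplier=S1 | Grade=A) = 0.119/0.374 = 0.318.

0.318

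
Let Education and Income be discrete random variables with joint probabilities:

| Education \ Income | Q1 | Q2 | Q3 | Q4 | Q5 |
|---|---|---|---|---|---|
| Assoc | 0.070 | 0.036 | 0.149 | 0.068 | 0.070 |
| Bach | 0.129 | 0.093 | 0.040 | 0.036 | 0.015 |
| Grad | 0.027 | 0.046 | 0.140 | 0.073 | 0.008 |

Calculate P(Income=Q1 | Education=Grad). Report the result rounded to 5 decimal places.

P(Education=Grad) = 0.027 + 0.046 + 0.140 + 0.073 + 0.008 = 0.294.
P(Income=Q1 | Education=Grad) = 0.027/0.294 = 0.09184.

0.09184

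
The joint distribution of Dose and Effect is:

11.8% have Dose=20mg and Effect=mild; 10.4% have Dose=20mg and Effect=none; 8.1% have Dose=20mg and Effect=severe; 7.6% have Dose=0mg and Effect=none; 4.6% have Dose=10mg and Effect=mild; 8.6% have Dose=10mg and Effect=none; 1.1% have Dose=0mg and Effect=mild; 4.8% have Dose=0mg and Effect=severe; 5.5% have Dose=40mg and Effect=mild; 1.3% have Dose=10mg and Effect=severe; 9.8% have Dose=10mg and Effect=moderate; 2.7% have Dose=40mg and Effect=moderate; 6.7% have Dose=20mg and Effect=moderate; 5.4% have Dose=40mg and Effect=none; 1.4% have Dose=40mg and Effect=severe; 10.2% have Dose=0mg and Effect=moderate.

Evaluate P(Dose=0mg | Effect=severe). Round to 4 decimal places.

P(Effect=severe) = 0.048 + 0.013 + 0.081 + 0.014 = 0.156.
P(Dose=0mg | Effect=severe) = 0.048/0.156 = 0.3077.

0.3077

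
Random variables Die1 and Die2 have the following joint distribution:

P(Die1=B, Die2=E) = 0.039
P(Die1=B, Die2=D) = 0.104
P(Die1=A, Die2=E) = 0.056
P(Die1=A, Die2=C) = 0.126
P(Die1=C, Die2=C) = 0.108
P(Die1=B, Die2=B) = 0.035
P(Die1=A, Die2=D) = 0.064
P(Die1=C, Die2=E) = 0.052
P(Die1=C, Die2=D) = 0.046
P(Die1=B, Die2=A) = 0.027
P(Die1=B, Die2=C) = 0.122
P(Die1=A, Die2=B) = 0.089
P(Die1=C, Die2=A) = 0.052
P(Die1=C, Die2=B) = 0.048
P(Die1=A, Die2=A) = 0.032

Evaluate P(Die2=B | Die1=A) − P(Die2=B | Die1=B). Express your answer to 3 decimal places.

0.135

P(Die1=A) = 0.032 + 0.089 + 0.126 + 0.064 + 0.056 = 0.367; P(Die2=B | Die1=A) = 0.089/0.367 = 0.2425.
P(Die1=B) = 0.027 + 0.035 + 0.122 + 0.104 + 0.039 = 0.327; P(Die2=B | Die1=B) = 0.035/0.327 = 0.1070.
Difference = 0.135.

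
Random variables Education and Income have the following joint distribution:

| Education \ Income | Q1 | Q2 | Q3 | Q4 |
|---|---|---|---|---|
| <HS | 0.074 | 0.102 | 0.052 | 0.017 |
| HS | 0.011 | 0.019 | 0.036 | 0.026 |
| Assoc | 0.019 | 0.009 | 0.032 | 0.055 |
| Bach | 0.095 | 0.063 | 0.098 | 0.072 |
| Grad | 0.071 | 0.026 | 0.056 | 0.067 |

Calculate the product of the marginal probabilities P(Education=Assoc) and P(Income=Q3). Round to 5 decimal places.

P(Education=Assoc) = 0.019 + 0.009 + 0.032 + 0.055 = 0.115.
P(Income=Q3) = 0.052 + 0.036 + 0.032 + 0.098 + 0.056 = 0.274.
Product: 0.115 × 0.274 = 0.03151.

0.03151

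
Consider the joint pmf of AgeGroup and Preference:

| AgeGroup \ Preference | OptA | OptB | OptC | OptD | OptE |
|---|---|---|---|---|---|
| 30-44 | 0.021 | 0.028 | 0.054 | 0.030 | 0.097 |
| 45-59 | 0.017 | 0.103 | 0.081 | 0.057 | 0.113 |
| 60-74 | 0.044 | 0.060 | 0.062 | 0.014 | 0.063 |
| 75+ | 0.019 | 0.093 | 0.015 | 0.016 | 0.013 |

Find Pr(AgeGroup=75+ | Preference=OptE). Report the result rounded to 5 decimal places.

P(Preference=OptE) = 0.097 + 0.113 + 0.063 + 0.013 = 0.286.
P(AgeGroup=75+ | Preference=OptE) = 0.013/0.286 = 0.04545.

0.04545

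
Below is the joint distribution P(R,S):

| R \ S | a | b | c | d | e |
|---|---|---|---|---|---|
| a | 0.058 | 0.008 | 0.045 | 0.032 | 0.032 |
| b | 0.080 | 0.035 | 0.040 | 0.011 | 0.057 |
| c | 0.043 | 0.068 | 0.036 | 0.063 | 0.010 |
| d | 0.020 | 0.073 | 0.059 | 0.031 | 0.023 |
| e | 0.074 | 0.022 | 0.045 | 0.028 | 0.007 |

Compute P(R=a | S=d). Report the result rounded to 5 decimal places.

0.19394

P(S=d) = 0.032 + 0.011 + 0.063 + 0.031 + 0.028 = 0.165.
P(R=a | S=d) = 0.032/0.165 = 0.19394.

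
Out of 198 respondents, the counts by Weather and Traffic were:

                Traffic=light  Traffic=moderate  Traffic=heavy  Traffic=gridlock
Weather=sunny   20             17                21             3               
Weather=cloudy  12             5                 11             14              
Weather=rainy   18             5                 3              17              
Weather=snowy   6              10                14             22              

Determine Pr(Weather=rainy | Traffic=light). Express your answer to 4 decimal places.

0.3214

Total with Traffic=light: 20 + 12 + 18 + 6 = 56.
P(Weather=rainy | Traffic=light) = 18/56 = 0.3214.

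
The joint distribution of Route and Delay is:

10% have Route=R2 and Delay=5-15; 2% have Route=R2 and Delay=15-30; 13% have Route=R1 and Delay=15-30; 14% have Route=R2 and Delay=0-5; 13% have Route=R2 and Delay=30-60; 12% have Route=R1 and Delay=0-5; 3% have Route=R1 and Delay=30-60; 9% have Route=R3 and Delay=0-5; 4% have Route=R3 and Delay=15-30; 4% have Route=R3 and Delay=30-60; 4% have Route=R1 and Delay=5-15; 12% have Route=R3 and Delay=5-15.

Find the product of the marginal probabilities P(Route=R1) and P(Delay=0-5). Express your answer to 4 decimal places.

0.1120

P(Route=R1) = 0.12 + 0.04 + 0.13 + 0.03 = 0.32.
P(Delay=0-5) = 0.12 + 0.14 + 0.09 = 0.35.
Product: 0.32 × 0.35 = 0.1120.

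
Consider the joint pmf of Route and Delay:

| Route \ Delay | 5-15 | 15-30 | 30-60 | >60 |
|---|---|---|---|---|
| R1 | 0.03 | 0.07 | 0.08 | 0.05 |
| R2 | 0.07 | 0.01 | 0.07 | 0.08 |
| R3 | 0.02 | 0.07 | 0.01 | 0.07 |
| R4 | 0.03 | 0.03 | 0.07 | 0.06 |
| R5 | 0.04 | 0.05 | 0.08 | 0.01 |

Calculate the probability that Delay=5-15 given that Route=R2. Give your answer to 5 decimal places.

P(Route=R2) = 0.07 + 0.01 + 0.07 + 0.08 = 0.23.
P(Delay=5-15 | Route=R2) = 0.07/0.23 = 0.30435.

0.30435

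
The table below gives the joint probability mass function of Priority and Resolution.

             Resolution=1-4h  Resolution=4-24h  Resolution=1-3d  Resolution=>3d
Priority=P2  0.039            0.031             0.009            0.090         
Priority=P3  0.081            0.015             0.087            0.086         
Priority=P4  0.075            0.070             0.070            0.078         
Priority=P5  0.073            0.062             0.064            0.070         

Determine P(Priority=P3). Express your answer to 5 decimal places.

0.26900

P(Priority=P3) = 0.081 + 0.015 + 0.087 + 0.086 = 0.269.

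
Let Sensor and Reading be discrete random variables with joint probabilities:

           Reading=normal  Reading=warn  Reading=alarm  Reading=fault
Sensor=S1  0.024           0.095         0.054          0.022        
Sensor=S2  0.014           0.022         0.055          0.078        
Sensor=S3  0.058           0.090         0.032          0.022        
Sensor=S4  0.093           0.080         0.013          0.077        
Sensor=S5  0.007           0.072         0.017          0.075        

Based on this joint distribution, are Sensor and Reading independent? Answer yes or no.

no

P(Sensor=S4) = 0.263 and P(Reading=normal) = 0.196, so their product is 0.05155, but P(Sensor=S4, Reading=normal) = 0.093. Since these differ, Sensor and Reading are not independent.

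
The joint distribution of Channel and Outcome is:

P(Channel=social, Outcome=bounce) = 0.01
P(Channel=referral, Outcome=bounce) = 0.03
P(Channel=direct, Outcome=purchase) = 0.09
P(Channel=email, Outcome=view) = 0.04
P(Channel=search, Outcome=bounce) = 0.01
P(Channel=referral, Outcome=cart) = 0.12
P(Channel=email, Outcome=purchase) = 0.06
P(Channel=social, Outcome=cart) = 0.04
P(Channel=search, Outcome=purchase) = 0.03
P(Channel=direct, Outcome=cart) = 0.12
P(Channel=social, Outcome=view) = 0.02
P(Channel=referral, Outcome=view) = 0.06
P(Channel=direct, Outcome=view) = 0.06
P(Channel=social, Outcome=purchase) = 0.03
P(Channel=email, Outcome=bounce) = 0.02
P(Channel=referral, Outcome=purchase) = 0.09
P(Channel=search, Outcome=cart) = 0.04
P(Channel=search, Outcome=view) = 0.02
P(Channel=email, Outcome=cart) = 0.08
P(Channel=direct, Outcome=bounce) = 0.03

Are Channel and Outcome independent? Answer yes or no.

Every cell satisfies P(Channel,Outcome) = P(Channel)·P(Outcome). For instance P(Channel=referral) = 0.30, P(Outcome=purchase) = 0.30, and 0.30×0.30 = 0.09 matches the joint entry. So Channel and Outcome are independent.

yes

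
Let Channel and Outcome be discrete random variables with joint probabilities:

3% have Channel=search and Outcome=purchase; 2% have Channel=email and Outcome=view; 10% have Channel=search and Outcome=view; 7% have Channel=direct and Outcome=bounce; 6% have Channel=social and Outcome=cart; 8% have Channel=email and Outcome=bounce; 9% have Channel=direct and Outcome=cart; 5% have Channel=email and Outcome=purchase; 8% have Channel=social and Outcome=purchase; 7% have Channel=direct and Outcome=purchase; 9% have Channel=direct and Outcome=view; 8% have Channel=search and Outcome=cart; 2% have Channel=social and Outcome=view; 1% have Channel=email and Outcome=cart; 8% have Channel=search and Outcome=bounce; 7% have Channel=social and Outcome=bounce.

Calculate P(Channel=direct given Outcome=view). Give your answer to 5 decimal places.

P(Outcome=view) = 0.02 + 0.10 + 0.02 + 0.09 = 0.23.
P(Channel=direct | Outcome=view) = 0.09/0.23 = 0.39130.

0.39130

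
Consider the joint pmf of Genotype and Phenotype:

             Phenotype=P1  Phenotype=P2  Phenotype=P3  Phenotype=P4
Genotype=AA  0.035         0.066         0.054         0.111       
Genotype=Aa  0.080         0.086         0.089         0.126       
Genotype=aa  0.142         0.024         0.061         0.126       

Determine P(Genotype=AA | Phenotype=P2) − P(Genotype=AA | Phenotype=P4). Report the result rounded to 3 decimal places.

0.069

P(Phenotype=P2) = 0.066 + 0.086 + 0.024 = 0.176; P(Genotype=AA | Phenotype=P2) = 0.066/0.176 = 0.3750.
P(Phenotype=P4) = 0.111 + 0.126 + 0.126 = 0.363; P(Genotype=AA | Phenotype=P4) = 0.111/0.363 = 0.3058.
Difference = 0.069.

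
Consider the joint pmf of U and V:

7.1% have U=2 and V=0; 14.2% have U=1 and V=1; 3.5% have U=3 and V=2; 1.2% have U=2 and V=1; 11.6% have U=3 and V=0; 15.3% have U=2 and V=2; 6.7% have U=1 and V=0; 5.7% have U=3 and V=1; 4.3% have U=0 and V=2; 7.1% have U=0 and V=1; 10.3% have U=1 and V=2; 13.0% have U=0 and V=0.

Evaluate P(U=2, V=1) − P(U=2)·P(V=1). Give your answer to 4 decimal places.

P(U=2) = 0.071 + 0.012 + 0.153 = 0.236.
P(V=1) = 0.071 + 0.142 + 0.012 + 0.057 = 0.282.
P(U=2, V=1) − P(U=2)P(V=1) = 0.012 − 0.236×0.282 = -0.0546.

-0.0546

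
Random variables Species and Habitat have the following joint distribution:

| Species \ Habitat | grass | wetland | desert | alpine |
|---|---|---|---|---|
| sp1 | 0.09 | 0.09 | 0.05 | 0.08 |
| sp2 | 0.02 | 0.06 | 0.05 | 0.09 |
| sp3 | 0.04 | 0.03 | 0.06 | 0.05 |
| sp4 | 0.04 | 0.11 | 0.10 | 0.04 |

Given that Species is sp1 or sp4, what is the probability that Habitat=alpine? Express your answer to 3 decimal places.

0.200

P(Species=sp1) = 0.09 + 0.09 + 0.05 + 0.08 = 0.31.
P(Species=sp4) = 0.04 + 0.11 + 0.10 + 0.04 = 0.29.
P(Species ∈ {sp1, sp4}) = 0.31 + 0.29 = 0.60; P(Habitat=alpine, Species ∈ {sp1, sp4}) = 0.08 + 0.04 = 0.12.
P(Habitat=alpine | Species ∈ {sp1, sp4}) = 0.12/0.60 = 0.200.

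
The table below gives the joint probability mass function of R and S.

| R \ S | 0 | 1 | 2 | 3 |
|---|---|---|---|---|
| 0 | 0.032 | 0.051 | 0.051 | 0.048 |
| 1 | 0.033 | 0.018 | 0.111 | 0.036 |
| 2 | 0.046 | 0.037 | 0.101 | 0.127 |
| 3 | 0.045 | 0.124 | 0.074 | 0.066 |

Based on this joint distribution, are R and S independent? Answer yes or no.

P(R=3) = 0.309 and P(S=1) = 0.230, so their product is 0.07107, but P(R=3, S=1) = 0.124. Since these differ, R and S are not independent.

no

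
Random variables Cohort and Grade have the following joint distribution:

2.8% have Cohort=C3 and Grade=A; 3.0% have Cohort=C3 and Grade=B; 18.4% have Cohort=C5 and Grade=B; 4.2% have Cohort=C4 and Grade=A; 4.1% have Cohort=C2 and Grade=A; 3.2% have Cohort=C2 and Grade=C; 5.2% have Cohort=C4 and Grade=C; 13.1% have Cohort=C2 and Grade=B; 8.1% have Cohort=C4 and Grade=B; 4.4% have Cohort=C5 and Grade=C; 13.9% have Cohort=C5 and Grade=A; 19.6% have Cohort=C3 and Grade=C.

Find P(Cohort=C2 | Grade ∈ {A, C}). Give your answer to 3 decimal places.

P(Grade=A) = 0.041 + 0.028 + 0.042 + 0.139 = 0.250.
P(Grade=C) = 0.032 + 0.196 + 0.052 + 0.044 = 0.324.
P(Grade ∈ {A, C}) = 0.250 + 0.324 = 0.574; P(Cohort=C2, Grade ∈ {A, C}) = 0.041 + 0.032 = 0.073.
P(Cohort=C2 | Grade ∈ {A, C}) = 0.073/0.574 = 0.127.

0.127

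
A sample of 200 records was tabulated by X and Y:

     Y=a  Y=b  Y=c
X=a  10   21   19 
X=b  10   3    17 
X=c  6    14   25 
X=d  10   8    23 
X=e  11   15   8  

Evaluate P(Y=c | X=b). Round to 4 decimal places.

0.5667

Total with X=b: 10 + 3 + 17 = 30.
P(Y=c | X=b) = 17/30 = 0.5667.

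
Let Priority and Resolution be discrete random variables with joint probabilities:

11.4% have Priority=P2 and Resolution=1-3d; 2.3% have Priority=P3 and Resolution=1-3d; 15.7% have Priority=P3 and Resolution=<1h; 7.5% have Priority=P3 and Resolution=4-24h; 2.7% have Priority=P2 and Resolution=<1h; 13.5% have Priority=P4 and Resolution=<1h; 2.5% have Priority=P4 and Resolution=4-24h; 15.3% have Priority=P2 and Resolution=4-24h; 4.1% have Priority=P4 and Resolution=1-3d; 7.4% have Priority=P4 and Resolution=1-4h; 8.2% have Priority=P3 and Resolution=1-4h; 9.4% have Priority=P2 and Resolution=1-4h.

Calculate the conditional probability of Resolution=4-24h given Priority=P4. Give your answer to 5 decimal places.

P(Priority=P4) = 0.135 + 0.074 + 0.025 + 0.041 = 0.275.
P(Resolution=4-24h | Priority=P4) = 0.025/0.275 = 0.09091.

0.09091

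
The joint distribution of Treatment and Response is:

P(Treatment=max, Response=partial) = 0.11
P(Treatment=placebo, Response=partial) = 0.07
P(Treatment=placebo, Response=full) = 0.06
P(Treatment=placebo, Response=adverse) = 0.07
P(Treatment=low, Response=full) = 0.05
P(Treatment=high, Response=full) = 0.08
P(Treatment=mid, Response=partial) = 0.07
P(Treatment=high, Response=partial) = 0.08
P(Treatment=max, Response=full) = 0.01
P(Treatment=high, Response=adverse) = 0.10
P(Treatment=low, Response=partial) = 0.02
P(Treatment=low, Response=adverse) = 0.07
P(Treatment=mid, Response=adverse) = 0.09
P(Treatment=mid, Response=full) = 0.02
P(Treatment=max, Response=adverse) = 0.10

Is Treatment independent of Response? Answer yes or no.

P(Treatment=max) = 0.22 and P(Response=full) = 0.22, so their product is 0.0484, but P(Treatment=max, Response=full) = 0.01. Since these differ, Treatment and Response are not independent.

no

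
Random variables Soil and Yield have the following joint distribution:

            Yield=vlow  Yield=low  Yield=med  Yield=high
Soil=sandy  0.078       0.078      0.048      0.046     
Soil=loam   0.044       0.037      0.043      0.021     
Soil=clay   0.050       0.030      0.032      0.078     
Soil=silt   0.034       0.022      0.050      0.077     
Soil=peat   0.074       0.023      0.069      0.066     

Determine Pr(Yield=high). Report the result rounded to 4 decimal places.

0.2880

P(Yield=high) = 0.046 + 0.021 + 0.078 + 0.077 + 0.066 = 0.288.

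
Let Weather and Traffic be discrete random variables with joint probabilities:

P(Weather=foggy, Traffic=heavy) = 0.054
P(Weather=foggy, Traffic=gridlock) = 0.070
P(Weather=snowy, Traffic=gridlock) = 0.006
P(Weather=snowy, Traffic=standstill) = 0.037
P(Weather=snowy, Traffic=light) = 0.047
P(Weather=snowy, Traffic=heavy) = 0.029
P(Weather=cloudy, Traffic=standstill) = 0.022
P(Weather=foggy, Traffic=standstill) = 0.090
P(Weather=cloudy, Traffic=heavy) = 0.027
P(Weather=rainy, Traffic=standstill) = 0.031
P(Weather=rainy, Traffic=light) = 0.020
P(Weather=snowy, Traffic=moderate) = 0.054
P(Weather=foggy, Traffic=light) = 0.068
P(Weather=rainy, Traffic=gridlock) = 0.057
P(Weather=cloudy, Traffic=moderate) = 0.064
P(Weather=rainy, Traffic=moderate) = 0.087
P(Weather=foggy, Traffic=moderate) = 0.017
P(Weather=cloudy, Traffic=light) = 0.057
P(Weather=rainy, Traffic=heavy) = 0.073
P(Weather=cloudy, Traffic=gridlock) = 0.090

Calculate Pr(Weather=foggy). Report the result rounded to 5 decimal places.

P(Weather=foggy) = 0.068 + 0.017 + 0.054 + 0.070 + 0.090 = 0.299.

0.29900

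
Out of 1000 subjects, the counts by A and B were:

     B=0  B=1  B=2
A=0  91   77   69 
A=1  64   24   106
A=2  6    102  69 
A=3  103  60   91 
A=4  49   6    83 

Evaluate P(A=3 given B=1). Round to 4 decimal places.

0.2230

Total with B=1: 77 + 24 + 102 + 60 + 6 = 269.
P(A=3 | B=1) = 60/269 = 0.2230.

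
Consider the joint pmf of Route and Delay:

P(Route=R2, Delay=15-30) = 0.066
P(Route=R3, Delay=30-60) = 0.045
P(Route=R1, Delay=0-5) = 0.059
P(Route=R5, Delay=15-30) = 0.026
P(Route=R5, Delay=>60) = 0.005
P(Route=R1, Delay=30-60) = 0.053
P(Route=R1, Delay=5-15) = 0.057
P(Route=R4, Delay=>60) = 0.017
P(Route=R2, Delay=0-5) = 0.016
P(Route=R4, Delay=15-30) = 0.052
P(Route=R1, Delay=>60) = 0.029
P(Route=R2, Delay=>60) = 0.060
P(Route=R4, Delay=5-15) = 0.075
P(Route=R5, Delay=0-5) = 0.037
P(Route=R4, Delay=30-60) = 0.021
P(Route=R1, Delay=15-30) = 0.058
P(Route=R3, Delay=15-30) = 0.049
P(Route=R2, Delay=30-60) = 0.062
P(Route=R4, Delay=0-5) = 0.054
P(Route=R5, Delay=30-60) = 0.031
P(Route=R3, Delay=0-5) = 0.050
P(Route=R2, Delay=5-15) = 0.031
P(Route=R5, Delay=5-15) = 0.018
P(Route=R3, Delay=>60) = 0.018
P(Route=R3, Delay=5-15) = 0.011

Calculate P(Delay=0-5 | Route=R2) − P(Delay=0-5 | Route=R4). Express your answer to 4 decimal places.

P(Route=R2) = 0.016 + 0.031 + 0.066 + 0.062 + 0.060 = 0.235; P(Delay=0-5 | Route=R2) = 0.016/0.235 = 0.06809.
P(Route=R4) = 0.054 + 0.075 + 0.052 + 0.021 + 0.017 = 0.219; P(Delay=0-5 | Route=R4) = 0.054/0.219 = 0.24658.
Difference = -0.1785.

-0.1785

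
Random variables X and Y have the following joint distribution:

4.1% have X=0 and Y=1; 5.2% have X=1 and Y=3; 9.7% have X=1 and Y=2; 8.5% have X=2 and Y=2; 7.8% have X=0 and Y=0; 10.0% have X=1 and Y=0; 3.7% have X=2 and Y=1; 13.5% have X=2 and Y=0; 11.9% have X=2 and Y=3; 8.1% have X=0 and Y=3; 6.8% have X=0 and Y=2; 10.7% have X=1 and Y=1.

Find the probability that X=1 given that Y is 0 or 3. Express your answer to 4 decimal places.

0.2690

P(Y=0) = 0.078 + 0.100 + 0.135 = 0.313.
P(Y=3) = 0.081 + 0.052 + 0.119 = 0.252.
P(Y ∈ {0, 3}) = 0.313 + 0.252 = 0.565; P(X=1, Y ∈ {0, 3}) = 0.100 + 0.052 = 0.152.
P(X=1 | Y ∈ {0, 3}) = 0.152/0.565 = 0.2690.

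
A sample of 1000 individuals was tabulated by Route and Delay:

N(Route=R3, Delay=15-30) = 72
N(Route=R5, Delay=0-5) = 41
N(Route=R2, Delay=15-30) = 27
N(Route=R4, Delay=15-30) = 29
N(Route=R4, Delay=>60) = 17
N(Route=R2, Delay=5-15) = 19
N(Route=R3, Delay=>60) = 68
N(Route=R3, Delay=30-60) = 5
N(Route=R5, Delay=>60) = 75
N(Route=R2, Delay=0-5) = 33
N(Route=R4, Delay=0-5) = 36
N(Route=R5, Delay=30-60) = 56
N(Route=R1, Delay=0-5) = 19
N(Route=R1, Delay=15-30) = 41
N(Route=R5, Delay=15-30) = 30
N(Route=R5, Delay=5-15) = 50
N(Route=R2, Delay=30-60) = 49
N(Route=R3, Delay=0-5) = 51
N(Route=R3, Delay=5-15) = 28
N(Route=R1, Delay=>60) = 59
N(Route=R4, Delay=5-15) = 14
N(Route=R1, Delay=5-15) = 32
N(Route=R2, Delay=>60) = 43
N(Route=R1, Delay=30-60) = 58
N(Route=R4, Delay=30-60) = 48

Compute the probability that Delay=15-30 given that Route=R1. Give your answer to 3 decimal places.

Total with Route=R1: 19 + 32 + 41 + 58 + 59 = 209.
P(Delay=15-30 | Route=R1) = 41/209 = 0.196.

0.196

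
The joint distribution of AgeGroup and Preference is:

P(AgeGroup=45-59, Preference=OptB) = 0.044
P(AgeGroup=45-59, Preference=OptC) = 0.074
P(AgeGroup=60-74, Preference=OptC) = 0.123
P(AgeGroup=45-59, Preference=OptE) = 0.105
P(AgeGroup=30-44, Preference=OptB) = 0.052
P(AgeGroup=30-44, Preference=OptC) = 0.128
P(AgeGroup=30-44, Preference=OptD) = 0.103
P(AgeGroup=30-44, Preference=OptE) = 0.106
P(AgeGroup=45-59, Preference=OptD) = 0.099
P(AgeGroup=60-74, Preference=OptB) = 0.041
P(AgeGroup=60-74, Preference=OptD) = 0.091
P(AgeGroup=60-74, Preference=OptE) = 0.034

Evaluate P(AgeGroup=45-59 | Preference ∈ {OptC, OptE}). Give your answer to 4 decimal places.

P(Preference=OptC) = 0.128 + 0.074 + 0.123 = 0.325.
P(Preference=OptE) = 0.106 + 0.105 + 0.034 = 0.245.
P(Preference ∈ {OptC, OptE}) = 0.325 + 0.245 = 0.570; P(AgeGroup=45-59, Preference ∈ {OptC, OptE}) = 0.074 + 0.105 = 0.179.
P(AgeGroup=45-59 | Preference ∈ {OptC, OptE}) = 0.179/0.570 = 0.3140.

0.3140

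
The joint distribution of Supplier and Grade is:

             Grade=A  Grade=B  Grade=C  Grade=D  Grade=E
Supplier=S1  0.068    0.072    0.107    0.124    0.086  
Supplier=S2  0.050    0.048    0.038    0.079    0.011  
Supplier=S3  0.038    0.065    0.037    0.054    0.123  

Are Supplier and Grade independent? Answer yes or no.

P(Supplier=S3) = 0.317 and P(Grade=E) = 0.220, so their product is 0.06974, but P(Supplier=S3, Grade=E) = 0.123. Since these differ, Supplier and Grade are not independent.

no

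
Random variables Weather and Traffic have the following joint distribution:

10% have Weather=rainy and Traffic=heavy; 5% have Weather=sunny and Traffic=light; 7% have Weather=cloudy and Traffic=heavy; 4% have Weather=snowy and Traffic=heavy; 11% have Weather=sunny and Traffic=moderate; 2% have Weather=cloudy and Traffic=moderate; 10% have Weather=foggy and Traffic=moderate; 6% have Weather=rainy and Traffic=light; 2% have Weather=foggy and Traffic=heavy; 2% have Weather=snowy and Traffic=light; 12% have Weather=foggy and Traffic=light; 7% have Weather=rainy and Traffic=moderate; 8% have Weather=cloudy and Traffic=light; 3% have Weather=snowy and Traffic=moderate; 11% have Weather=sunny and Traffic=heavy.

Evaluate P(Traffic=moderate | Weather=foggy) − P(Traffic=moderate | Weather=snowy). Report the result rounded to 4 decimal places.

0.0833

P(Weather=foggy) = 0.12 + 0.10 + 0.02 = 0.24; P(Traffic=moderate | Weather=foggy) = 0.10/0.24 = 0.41667.
P(Weather=snowy) = 0.02 + 0.03 + 0.04 = 0.09; P(Traffic=moderate | Weather=snowy) = 0.03/0.09 = 0.33333.
Difference = 0.0833.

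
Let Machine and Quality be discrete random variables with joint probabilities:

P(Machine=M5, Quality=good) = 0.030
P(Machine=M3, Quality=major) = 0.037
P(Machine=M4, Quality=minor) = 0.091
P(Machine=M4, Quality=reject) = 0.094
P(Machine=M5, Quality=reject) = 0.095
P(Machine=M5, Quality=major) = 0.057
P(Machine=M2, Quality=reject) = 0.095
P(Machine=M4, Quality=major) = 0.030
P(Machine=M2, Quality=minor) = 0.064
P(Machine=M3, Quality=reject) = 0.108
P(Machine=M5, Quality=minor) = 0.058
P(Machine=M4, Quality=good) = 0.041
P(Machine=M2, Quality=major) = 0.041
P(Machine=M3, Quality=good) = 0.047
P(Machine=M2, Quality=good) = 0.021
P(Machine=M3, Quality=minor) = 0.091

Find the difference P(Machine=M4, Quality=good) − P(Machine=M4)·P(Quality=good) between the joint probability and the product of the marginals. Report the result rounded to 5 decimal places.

P(Machine=M4) = 0.041 + 0.091 + 0.030 + 0.094 = 0.256.
P(Quality=good) = 0.021 + 0.047 + 0.041 + 0.030 = 0.139.
P(Machine=M4, Quality=good) − P(Machine=M4)P(Quality=good) = 0.041 − 0.256×0.139 = 0.00542.

0.00542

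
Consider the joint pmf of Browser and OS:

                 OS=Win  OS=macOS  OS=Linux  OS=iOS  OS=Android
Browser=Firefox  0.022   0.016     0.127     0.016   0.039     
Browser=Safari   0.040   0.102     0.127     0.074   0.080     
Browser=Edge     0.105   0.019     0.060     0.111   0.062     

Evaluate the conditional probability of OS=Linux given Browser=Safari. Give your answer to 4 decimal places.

0.3002

P(Browser=Safari) = 0.040 + 0.102 + 0.127 + 0.074 + 0.080 = 0.423.
P(OS=Linux | Browser=Safari) = 0.127/0.423 = 0.3002.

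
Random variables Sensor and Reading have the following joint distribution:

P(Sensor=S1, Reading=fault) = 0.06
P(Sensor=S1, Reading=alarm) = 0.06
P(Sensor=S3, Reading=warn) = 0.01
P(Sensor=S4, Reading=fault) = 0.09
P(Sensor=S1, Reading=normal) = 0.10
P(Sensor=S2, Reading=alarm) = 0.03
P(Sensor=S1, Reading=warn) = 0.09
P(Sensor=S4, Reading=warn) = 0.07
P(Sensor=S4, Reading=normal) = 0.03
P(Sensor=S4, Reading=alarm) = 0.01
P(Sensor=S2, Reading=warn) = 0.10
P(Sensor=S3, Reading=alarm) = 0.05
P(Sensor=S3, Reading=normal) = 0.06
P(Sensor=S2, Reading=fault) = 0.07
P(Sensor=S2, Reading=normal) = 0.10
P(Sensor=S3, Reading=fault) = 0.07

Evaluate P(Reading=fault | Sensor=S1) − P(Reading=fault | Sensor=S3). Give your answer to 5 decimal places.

P(Sensor=S1) = 0.10 + 0.09 + 0.06 + 0.06 = 0.31; P(Reading=fault | Sensor=S1) = 0.06/0.31 = 0.193548.
P(Sensor=S3) = 0.06 + 0.01 + 0.05 + 0.07 = 0.19; P(Reading=fault | Sensor=S3) = 0.07/0.19 = 0.368421.
Difference = -0.17487.

-0.17487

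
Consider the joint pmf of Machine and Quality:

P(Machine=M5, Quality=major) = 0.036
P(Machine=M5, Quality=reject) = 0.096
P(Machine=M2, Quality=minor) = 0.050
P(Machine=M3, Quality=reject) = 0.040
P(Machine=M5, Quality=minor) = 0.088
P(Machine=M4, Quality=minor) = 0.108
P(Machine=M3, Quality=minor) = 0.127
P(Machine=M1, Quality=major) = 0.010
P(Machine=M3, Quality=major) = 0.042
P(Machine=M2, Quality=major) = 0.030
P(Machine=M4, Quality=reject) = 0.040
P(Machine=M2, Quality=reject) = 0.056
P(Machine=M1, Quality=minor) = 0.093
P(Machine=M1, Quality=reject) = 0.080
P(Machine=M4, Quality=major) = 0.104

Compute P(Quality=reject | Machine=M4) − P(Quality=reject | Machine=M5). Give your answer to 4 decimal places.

P(Machine=M4) = 0.108 + 0.104 + 0.040 = 0.252; P(Quality=reject | Machine=M4) = 0.040/0.252 = 0.15873.
P(Machine=M5) = 0.088 + 0.036 + 0.096 = 0.220; P(Quality=reject | Machine=M5) = 0.096/0.220 = 0.43636.
Difference = -0.2776.

-0.2776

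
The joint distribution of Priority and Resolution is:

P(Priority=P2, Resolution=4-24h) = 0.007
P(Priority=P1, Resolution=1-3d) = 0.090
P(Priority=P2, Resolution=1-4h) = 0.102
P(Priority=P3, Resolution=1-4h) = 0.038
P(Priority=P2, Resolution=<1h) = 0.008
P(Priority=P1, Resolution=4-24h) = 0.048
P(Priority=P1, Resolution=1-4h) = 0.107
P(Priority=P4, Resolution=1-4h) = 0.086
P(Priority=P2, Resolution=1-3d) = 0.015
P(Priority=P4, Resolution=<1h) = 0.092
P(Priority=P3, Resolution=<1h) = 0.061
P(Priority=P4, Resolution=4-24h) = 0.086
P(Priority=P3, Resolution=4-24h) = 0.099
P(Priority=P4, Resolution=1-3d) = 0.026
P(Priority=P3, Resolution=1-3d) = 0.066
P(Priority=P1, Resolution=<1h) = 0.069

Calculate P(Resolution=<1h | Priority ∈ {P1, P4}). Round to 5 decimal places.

P(Priority=P1) = 0.069 + 0.107 + 0.048 + 0.090 = 0.314.
P(Priority=P4) = 0.092 + 0.086 + 0.086 + 0.026 = 0.290.
P(Priority ∈ {P1, P4}) = 0.314 + 0.290 = 0.604; P(Resolution=<1h, Priority ∈ {P1, P4}) = 0.069 + 0.092 = 0.161.
P(Resolution=<1h | Priority ∈ {P1, P4}) = 0.161/0.604 = 0.26656.

0.26656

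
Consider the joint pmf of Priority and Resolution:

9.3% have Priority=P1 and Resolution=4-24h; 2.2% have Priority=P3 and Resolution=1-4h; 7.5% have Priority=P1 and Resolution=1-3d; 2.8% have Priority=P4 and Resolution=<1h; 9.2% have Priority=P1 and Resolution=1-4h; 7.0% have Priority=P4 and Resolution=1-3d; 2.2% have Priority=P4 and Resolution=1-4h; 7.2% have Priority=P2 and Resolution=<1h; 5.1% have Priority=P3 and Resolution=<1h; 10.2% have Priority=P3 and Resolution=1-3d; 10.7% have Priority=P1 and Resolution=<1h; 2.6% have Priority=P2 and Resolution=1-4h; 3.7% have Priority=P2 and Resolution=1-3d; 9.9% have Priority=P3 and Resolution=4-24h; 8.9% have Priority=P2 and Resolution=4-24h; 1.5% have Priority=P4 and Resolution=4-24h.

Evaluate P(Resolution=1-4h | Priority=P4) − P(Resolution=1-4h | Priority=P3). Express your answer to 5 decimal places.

0.08267

P(Priority=P4) = 0.028 + 0.022 + 0.015 + 0.070 = 0.135; P(Resolution=1-4h | Priority=P4) = 0.022/0.135 = 0.162963.
P(Priority=P3) = 0.051 + 0.022 + 0.099 + 0.102 = 0.274; P(Resolution=1-4h | Priority=P3) = 0.022/0.274 = 0.080292.
Difference = 0.08267.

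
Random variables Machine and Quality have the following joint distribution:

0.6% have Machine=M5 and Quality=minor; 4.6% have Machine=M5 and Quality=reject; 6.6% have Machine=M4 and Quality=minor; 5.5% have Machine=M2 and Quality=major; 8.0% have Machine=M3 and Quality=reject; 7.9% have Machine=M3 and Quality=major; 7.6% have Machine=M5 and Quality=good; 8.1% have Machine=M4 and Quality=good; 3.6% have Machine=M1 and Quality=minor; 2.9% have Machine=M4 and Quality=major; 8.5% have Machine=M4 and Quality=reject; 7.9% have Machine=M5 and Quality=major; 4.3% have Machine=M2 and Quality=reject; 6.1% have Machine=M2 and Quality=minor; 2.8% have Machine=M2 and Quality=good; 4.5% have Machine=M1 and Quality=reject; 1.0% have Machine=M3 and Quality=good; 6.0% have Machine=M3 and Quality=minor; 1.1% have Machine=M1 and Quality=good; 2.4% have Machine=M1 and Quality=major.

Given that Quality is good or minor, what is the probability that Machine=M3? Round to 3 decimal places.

P(Quality=good) = 0.011 + 0.028 + 0.010 + 0.081 + 0.076 = 0.206.
P(Quality=minor) = 0.036 + 0.061 + 0.060 + 0.066 + 0.006 = 0.229.
P(Quality ∈ {good, minor}) = 0.206 + 0.229 = 0.435; P(Machine=M3, Quality ∈ {good, minor}) = 0.010 + 0.060 = 0.070.
P(Machine=M3 | Quality ∈ {good, minor}) = 0.070/0.435 = 0.161.

0.161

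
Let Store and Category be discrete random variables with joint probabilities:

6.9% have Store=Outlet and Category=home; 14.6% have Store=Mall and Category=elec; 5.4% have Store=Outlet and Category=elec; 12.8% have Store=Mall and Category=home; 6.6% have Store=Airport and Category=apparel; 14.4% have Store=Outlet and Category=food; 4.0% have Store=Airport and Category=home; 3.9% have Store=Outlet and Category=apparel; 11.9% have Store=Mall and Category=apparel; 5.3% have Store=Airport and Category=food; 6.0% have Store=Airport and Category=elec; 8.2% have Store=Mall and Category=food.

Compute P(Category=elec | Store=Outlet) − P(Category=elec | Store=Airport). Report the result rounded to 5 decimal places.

P(Store=Outlet) = 0.144 + 0.039 + 0.054 + 0.069 = 0.306; P(Category=elec | Store=Outlet) = 0.054/0.306 = 0.176471.
P(Store=Airport) = 0.053 + 0.066 + 0.060 + 0.040 = 0.219; P(Category=elec | Store=Airport) = 0.060/0.219 = 0.273973.
Difference = -0.09750.

-0.09750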